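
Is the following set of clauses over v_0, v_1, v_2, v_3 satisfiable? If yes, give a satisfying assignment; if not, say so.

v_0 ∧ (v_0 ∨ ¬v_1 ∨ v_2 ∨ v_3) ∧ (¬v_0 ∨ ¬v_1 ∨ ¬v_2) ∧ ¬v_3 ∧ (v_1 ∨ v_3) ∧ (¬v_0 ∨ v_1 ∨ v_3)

v_0 = True, v_1 = True, v_2 = False, v_3 = False

Unit clause (v_0) forces v_0 = True.
Unit clause (¬v_3) forces v_3 = False.
In (v_1 ∨ v_3) only v_1 is left, so v_1 = True.
In (¬v_0 ∨ ¬v_1 ∨ ¬v_2) only ¬v_2 is left, so v_2 = False.
All clauses satisfied.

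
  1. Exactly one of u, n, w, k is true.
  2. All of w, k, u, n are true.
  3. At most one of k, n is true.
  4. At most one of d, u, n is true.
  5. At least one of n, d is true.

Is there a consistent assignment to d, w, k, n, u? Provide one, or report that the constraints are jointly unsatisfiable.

Case w = True:
  (1) with w=T forces u = False.
  Constraint (2) is violated (u=F) — contradiction.
Case w = False:
  Constraint (2) is violated (w=F) — contradiction.
Both cases fail — unsatisfiable.

UNSATISFIABLE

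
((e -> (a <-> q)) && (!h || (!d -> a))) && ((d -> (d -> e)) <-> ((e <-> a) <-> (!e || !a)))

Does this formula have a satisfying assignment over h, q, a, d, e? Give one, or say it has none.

h=F; q=F; a=T; d=T; e=F

  (e -> (a <-> q)) && (!h || (!d -> a)) = True
    e -> (a <-> q) = True
      a <-> q = False
    !h || (!d -> a) = True
      !h = True
      !d -> a = True
        !d = False
  (d -> (d -> e)) <-> ((e <-> a) <-> (!e || !a)) = True
    d -> (d -> e) = False
      d -> e = False
    (e <-> a) <-> (!e || !a) = False
      e <-> a = False
      !e || !a = True
        !e = True
        !a = False
Both conjuncts True, so the formula holds.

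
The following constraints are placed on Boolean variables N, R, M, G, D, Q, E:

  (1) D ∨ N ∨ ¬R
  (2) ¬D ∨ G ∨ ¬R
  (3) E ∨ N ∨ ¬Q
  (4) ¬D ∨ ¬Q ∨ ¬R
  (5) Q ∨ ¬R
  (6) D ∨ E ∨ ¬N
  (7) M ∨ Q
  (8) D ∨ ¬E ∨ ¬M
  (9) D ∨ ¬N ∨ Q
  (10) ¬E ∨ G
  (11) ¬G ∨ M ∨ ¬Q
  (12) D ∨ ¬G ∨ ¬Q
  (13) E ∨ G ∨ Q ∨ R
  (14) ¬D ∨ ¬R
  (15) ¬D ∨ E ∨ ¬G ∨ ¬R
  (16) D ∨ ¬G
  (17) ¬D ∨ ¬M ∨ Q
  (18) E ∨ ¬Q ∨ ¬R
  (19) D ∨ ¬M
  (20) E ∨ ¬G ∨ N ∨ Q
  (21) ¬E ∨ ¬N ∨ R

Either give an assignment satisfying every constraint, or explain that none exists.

N = True, R = False, M = False, G = False, D = True, Q = True, E = False

Set N = True.
Set R = False.
  then (¬E ∨ ¬N ∨ R) forces E = False.
  then (D ∨ E ∨ ¬N) forces D = True.
Set M = False.
  then (M ∨ Q) forces Q = True.
  then (¬G ∨ M ∨ ¬Q) forces G = False.
All clauses satisfied.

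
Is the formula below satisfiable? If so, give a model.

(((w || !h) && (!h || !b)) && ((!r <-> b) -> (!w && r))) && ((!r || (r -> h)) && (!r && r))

Case r = True: the conjunct !r is False.
Case r = False: the conjunct r is False.
Both cases fail — unsatisfiable.

Unsatisfiable — no assignment works.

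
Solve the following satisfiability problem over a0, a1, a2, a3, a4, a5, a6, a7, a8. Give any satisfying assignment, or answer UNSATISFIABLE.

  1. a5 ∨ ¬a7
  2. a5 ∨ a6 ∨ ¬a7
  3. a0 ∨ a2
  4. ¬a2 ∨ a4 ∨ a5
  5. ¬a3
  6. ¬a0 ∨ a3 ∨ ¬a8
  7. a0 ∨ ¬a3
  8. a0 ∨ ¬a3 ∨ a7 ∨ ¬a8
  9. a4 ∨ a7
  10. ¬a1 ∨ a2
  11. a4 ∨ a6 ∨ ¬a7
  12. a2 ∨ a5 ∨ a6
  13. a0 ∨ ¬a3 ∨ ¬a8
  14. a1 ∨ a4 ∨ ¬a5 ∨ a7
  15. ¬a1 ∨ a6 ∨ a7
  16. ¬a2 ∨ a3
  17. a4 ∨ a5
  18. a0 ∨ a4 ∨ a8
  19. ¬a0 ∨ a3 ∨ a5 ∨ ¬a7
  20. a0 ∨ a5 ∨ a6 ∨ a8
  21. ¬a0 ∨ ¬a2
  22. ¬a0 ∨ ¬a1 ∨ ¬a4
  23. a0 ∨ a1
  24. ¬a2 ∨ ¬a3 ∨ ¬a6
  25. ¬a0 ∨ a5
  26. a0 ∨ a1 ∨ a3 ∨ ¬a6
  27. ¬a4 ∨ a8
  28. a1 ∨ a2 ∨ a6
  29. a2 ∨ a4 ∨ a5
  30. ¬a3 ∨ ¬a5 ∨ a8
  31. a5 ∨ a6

a0=T; a1=F; a2=F; a3=F; a4=F; a5=T; a6=T; a7=T; a8=F

Unit clause (¬a3) forces a3 = False.
In (¬a2 ∨ a3) only ¬a2 is left, so a2 = False.
In (a0 ∨ a2) only a0 is left, so a0 = True.
In (¬a0 ∨ a3 ∨ ¬a8) only ¬a8 is left, so a8 = False.
In (¬a1 ∨ a2) only ¬a1 is left, so a1 = False.
In (¬a0 ∨ a5) only a5 is left, so a5 = True.
In (¬a4 ∨ a8) only ¬a4 is left, so a4 = False.
In (a1 ∨ a2 ∨ a6) only a6 is left, so a6 = True.
In (a4 ∨ a7) only a7 is left, so a7 = True.
All clauses satisfied.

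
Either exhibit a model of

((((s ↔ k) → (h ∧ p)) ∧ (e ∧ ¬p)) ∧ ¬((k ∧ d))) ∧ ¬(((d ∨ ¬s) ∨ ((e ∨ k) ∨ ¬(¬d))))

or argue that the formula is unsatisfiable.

Case e = True: the conjunct ¬(((d ∨ ¬s) ∨ ((e ∨ k) ∨ ¬(¬d)))) becomes ¬(((d ∨ ¬s) ∨ True)) = False.
Case e = False: the conjunct e is False.
Both cases fail — unsatisfiable.

Unsatisfiable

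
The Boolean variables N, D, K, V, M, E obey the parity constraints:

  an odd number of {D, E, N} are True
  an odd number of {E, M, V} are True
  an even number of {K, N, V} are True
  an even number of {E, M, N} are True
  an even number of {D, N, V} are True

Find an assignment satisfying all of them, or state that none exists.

N=T, D=T, K=T, V=F, M=F, E=T

{D, E, N}: 3 true → odd ✓
{E, M, V}: 1 true → odd ✓
{K, N, V}: 2 true → even ✓
{E, M, N}: 2 true → even ✓
{D, N, V}: 2 true → even ✓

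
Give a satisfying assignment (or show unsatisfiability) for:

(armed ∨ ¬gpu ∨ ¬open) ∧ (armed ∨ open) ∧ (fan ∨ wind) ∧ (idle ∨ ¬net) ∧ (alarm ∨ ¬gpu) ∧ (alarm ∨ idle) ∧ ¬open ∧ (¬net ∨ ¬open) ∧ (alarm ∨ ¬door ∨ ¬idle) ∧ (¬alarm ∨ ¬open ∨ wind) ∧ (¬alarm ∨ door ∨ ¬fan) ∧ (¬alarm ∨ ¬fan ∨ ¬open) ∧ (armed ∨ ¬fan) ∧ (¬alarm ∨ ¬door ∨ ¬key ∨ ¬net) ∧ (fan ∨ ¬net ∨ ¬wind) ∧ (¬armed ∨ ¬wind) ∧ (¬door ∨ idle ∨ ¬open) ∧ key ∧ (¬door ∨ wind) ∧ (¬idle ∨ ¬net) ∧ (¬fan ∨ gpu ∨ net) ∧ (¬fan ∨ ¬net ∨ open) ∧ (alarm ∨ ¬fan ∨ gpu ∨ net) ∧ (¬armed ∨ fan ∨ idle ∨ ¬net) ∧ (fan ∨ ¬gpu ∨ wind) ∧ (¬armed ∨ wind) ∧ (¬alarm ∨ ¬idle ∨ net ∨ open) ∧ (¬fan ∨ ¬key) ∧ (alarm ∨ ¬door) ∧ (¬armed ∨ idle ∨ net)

Case open = True:
  Clause (¬open) is falsified — contradiction.
Case open = False:
  (armed ∨ open) forces armed = True.
  (¬armed ∨ ¬wind) forces wind = False.
  Clause (¬armed ∨ wind) is falsified — contradiction.
Both cases fail, so the formula is unsatisfiable.

Unsatisfiable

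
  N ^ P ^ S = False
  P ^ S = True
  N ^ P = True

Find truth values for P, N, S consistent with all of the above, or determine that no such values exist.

P: False; N: True; S: True

N ^ P ^ S = T ^ F ^ T = False ✓
P ^ S = F ^ T = True ✓
N ^ P = T ^ F = True ✓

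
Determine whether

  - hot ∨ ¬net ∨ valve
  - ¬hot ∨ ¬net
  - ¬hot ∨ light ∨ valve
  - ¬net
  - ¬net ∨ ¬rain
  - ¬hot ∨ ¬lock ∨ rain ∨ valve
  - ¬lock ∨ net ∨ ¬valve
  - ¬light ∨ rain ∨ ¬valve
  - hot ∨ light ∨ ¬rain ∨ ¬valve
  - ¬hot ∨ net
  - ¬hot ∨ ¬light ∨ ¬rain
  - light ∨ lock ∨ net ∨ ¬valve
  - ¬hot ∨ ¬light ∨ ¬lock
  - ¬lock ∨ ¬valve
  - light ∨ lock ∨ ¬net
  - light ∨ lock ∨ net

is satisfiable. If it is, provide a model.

Unit clause (¬net) forces net = False.
In (¬hot ∨ net) only ¬hot is left, so hot = False.
Set rain = True.
Set valve = True.
  then (¬lock ∨ net ∨ ¬valve) forces lock = False.
  then (hot ∨ light ∨ ¬rain ∨ ¬valve) forces light = True.
All clauses satisfied.

rain = True, net = False, hot = False, valve = True, light = True, lock = False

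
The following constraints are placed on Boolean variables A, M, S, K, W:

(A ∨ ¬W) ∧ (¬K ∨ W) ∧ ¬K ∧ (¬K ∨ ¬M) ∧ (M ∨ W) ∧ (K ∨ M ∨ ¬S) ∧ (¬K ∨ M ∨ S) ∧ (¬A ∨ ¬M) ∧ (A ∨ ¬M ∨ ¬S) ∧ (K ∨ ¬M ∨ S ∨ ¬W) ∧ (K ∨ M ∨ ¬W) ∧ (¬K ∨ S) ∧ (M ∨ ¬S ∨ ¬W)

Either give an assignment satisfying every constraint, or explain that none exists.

A = False; M = True; S = False; K = False; W = False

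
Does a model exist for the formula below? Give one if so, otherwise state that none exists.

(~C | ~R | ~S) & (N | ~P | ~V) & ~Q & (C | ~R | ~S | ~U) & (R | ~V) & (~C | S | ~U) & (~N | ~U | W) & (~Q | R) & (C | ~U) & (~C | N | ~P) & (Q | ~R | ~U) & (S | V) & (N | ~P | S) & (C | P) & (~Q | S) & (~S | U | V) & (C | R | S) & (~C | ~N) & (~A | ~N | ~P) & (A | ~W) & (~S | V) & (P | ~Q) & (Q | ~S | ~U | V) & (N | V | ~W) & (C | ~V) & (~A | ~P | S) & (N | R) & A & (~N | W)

Unit clause (~Q) forces Q = False.
Unit clause (A) forces A = True.
Set U = False.
Try N = True:
  (~C | ~N) forces C = False.
  (C | P) forces P = True.
  clause (~A | ~N | ~P) is falsified — backtrack.
So N = False.
  then (N | R) forces R = True.
Set W = False.
Set S = False.
  then (S | V) forces V = True.
  then (N | ~P | S) forces P = False.
  then (C | P) forces C = True.
All clauses satisfied.

Q = False; U = False; A = True; N = False; W = False; S = False; V = True; R = True; P = False; C = True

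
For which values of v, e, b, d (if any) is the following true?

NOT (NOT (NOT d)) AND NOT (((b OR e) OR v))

v = False, e = False, b = False, d = False

  NOT (NOT (NOT d)) = True
    NOT (NOT d) = False
      NOT d = True
  NOT (((b OR e) OR v)) = True
    (b OR e) OR v = False
      b OR e = False
Both conjuncts True, so the formula holds.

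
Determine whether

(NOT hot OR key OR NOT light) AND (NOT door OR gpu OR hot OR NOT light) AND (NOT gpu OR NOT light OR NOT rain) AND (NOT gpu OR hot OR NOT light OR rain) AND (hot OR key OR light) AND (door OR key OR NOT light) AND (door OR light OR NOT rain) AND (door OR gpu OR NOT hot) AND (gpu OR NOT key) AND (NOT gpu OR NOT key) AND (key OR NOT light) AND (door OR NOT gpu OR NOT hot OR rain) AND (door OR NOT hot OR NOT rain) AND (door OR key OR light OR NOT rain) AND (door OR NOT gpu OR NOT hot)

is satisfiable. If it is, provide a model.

gpu = False, door = True, hot = True, key = False, light = False, rain = False

Set gpu = False.
  then (gpu OR NOT key) forces key = False.
  then (key OR NOT light) forces light = False.
  then (hot OR key OR light) forces hot = True.
  then (door OR gpu OR NOT hot) forces door = True.
Set rain = False.
All clauses satisfied.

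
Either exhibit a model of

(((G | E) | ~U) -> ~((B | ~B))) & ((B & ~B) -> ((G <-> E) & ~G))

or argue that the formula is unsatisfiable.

G: False, E: False, B: False, U: True

  ((G | E) | ~U) -> ~((B | ~B)) = True
    (G | E) | ~U = False
      G | E = False
      ~U = False
    ~((B | ~B)) = False
      B | ~B = True
        ~B = True
  (B & ~B) -> ((G <-> E) & ~G) = True
    B & ~B = False
      ~B = True
    (G <-> E) & ~G = True
      G <-> E = True
      ~G = True
Both conjuncts True, so the formula holds.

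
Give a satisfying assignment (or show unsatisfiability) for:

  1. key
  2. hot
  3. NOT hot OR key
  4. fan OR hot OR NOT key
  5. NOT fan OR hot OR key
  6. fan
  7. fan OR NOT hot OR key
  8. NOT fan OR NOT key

Case fan = True:
  (key) forces key = True.
  Clause (NOT fan OR NOT key) is falsified — contradiction.
Case fan = False:
  Clause (fan) is falsified — contradiction.
Both cases fail, so the formula is unsatisfiable.

No satisfying assignment exists.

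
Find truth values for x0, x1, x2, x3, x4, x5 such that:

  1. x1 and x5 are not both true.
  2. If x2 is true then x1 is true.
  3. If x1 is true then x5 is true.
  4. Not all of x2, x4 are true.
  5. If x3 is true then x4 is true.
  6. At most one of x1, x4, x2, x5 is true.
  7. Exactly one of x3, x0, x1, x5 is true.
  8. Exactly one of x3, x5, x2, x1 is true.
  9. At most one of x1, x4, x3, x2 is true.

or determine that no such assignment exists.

x0: False; x1: False; x2: False; x3: False; x4: False; x5: True

  (1) x1=F, x5=T — not both ✓
  (2) x2=F ⇒ x1: vacuous ✓
  (3) x1=F ⇒ x5: vacuous ✓
  (4) {x2, x4}: 0/2 true — not all ✓
  (5) x3=F ⇒ x4: vacuous ✓
  (6) {x1, x4, x2, x5}: 1 true — at most one ✓
  (7) {x3, x0, x1, x5}: 1 true — exactly one ✓
  (8) {x3, x5, x2, x1}: 1 true — exactly one ✓
  (9) {x1, x4, x3, x2}: 0 true — at most one ✓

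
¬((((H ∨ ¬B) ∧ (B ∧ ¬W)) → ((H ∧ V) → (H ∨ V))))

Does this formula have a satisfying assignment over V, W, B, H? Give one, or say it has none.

Unsatisfiable — no assignment works.

Case V = True: the formula becomes ¬((((H ∨ ¬B) ∧ (B ∧ ¬W)) → True)) = False.
Case V = False: the formula becomes ¬((((H ∨ ¬B) ∧ (B ∧ ¬W)) → True)) = False.
Both cases fail — unsatisfiable.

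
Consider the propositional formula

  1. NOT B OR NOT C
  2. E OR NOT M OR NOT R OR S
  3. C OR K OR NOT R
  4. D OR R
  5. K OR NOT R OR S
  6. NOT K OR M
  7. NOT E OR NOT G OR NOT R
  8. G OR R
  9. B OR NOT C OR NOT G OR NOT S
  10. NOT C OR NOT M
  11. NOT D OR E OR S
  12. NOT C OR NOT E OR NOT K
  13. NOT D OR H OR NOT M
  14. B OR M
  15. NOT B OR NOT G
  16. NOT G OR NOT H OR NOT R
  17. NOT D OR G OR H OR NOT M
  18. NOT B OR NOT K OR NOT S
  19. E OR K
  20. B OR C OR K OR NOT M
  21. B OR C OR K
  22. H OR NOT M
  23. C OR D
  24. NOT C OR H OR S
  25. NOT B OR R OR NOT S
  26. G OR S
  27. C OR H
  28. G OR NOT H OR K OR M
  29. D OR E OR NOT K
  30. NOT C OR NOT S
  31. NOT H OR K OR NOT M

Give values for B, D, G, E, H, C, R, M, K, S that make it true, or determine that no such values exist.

Set B = False.
  then (B OR M) forces M = True.
  then (H OR NOT M) forces H = True.
  then (NOT H OR K OR NOT M) forces K = True.
  then (NOT C OR NOT M) forces C = False.
  then (C OR D) forces D = True.
Set G = True.
  then (NOT G OR NOT H OR NOT R) forces R = False.
Set E = True.
Set S = False.
All clauses satisfied.

B=F, D=T, G=T, E=T, H=T, C=F, R=F, M=T, K=T, S=F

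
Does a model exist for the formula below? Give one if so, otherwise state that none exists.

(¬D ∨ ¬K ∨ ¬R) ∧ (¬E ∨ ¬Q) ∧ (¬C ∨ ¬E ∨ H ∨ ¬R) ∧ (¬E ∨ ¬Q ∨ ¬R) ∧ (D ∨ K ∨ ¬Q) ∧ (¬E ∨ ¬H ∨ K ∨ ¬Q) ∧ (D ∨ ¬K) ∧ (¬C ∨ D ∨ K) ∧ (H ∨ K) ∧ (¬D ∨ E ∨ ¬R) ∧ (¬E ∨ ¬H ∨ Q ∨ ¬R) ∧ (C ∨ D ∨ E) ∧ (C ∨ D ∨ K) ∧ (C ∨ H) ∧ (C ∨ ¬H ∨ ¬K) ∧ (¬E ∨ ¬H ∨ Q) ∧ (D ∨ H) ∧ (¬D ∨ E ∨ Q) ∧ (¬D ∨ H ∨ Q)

Set K = False.
  then (H ∨ K) forces H = True.
Set C = True.
  then (¬C ∨ D ∨ K) forces D = True.
Try Q = False:
  (¬E ∨ ¬H ∨ Q) forces E = False.
  clause (¬D ∨ E ∨ Q) is falsified — backtrack.
So Q = True.
  then (¬E ∨ ¬Q) forces E = False.
  then (¬D ∨ E ∨ ¬R) forces R = False.
All clauses satisfied.

K = False; H = True; C = True; D = True; Q = True; E = False; R = False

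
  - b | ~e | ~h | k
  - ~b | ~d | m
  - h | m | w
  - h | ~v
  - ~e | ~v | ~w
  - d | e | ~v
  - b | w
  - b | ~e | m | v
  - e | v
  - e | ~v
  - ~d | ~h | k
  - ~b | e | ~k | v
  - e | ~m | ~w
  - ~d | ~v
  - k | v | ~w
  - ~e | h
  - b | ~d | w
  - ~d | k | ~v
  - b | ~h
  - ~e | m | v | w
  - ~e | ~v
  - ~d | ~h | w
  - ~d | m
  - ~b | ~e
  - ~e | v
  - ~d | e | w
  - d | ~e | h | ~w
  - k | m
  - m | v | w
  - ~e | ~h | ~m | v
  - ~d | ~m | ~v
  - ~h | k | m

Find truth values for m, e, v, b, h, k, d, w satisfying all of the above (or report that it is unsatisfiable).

Case e = True:
  (~e | h) forces h = True.
  (b | ~h) forces b = True.
  Clause (~b | ~e) is falsified — contradiction.
Case e = False:
  (e | v) forces v = True.
  Clause (e | ~v) is falsified — contradiction.
Both cases fail, so the formula is unsatisfiable.

The formula is unsatisfiable.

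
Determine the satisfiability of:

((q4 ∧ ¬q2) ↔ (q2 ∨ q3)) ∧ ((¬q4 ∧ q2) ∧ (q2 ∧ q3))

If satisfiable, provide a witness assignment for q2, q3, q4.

Unsatisfiable — no assignment works.

Case q2 = True: the conjunct (q4 ∧ ¬q2) ↔ (q2 ∨ q3) becomes (q4 ∧ False) ↔ (True ∨ q3) = False.
Case q2 = False: the conjunct q2 is False.
Both cases fail — unsatisfiable.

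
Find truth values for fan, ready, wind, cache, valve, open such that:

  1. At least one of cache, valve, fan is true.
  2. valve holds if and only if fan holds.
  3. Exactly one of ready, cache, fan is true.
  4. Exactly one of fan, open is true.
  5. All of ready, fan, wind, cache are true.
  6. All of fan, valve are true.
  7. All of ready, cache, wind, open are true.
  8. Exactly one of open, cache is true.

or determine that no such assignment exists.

No satisfying assignment exists.

Case open = True:
  (4) with open=T forces fan = False.
  Constraint (5) is violated (fan=F) — contradiction.
Case open = False:
  Constraint (7) is violated (open=F) — contradiction.
Both cases fail — unsatisfiable.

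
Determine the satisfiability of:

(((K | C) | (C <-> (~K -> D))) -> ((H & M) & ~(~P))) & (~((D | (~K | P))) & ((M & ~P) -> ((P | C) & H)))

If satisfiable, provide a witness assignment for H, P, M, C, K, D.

The formula is unsatisfiable.

Case P = True: the conjunct ~((D | (~K | P))) becomes ~((D | True)) = False.
Case P = False: the formula simplifies to ~(((K | C) | (C <-> (~K -> D)))) & (~((D | ~K)) & (M -> (C & H))).
  K = True: the conjunct ~(((K | C) | (C <-> (~K -> D)))) becomes ~((True | C)) = False.
  K = False: the conjunct ~((D | ~K)) becomes ~((D | True)) = False.
Both cases fail — unsatisfiable.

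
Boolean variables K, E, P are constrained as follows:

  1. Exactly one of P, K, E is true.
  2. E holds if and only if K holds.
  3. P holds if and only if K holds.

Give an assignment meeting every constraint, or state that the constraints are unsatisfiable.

Case K = True:
  (1) with K=T forces P = False.
  Constraint (3) is violated (P=F, K=T) — contradiction.
Case K = False:
  (2) with K=F forces E = False.
  (1) with K=F, E=F forces P = True.
  Constraint (3) is violated (P=T, K=F) — contradiction.
Both cases fail — unsatisfiable.

No satisfying assignment exists.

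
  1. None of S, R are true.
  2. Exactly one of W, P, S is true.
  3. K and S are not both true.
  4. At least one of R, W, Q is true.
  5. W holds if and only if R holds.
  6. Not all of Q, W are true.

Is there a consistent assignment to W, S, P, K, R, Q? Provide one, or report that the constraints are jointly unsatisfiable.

W=F, S=F, P=T, K=T, R=F, Q=T

  (1) {S, R}: 0 true — none ✓
  (2) {W, P, S}: 1 true — exactly one ✓
  (3) K=T, S=F — not both ✓
  (4) {R, W, Q}: 1 true — at least one ✓
  (5) W=F, R=F — same ✓
  (6) {Q, W}: 1/2 true — not all ✓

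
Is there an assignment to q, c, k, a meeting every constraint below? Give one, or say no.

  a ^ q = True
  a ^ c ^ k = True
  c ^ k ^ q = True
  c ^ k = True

Adding constraints 1, 2, 3 mod 2: every variable appears an even number of times on the left, so the left side is 0.
But the right sides sum to 1 (mod 2). 0 ≠ 1 — the system is inconsistent.

The formula is unsatisfiable.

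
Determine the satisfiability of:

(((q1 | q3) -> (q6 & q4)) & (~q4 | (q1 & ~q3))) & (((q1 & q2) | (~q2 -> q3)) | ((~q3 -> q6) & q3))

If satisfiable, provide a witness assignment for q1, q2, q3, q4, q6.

q1: True, q2: True, q3: False, q4: True, q6: True

  ((q1 | q3) -> (q6 & q4)) & (~q4 | (q1 & ~q3)) = True
    (q1 | q3) -> (q6 & q4) = True
      q1 | q3 = True
      q6 & q4 = True
    ~q4 | (q1 & ~q3) = True
      ~q4 = False
      q1 & ~q3 = True
        ~q3 = True
  ((q1 & q2) | (~q2 -> q3)) | ((~q3 -> q6) & q3) = True
    (q1 & q2) | (~q2 -> q3) = True
      q1 & q2 = True
      ~q2 -> q3 = True
        ~q2 = False
    (~q3 -> q6) & q3 = False
      ~q3 -> q6 = True
        ~q3 = True
Both conjuncts True, so the formula holds.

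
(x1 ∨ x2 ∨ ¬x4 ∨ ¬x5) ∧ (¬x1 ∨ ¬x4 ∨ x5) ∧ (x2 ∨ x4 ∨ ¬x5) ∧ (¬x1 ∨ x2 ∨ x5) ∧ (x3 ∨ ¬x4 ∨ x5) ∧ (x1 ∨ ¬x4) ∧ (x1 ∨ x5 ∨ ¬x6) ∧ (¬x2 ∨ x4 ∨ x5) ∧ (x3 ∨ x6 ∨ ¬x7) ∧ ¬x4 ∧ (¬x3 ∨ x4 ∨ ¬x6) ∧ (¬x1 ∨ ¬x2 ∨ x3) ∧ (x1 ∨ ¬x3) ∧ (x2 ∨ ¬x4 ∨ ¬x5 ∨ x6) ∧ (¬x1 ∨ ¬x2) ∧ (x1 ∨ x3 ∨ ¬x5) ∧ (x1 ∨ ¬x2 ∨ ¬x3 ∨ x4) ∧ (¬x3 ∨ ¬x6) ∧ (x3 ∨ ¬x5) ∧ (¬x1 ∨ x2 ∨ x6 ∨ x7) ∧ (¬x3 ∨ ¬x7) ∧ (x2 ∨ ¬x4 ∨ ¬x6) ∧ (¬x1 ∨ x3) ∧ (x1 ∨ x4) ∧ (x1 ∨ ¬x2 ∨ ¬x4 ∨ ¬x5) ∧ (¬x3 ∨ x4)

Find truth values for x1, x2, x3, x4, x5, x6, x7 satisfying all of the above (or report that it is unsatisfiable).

No satisfying assignment exists.

Case x4 = True:
  Clause (¬x4) is falsified — contradiction.
Case x4 = False:
  (x1 ∨ x4) forces x1 = True.
  (¬x1 ∨ ¬x2) forces x2 = False.
  (x2 ∨ x4 ∨ ¬x5) forces x5 = False.
  Clause (¬x1 ∨ x2 ∨ x5) is falsified — contradiction.
Both cases fail, so the formula is unsatisfiable.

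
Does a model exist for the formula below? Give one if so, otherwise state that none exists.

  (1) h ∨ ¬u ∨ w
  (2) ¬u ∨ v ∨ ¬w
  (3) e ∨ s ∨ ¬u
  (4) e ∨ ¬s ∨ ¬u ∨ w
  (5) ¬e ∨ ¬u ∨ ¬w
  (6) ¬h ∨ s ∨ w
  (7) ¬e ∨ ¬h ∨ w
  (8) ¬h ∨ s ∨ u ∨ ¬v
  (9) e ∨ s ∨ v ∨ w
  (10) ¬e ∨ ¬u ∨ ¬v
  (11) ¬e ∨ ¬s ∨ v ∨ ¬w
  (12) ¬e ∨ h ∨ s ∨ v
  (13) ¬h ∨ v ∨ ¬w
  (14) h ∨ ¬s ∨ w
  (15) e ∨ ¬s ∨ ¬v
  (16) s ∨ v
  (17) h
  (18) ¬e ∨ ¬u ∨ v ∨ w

e = False, v = False, h = True, u = False, s = True, w = False

Unit clause (h) forces h = True.
Set e = False.
Try v = True:
  (e ∨ ¬s ∨ ¬v) forces s = False.
  (e ∨ s ∨ ¬u) forces u = False.
  clause (¬h ∨ s ∨ u ∨ ¬v) is falsified — backtrack.
So v = False.
  then (¬h ∨ v ∨ ¬w) forces w = False.
  then (s ∨ v) forces s = True.
  then (e ∨ ¬s ∨ ¬u ∨ w) forces u = False.
All clauses satisfied.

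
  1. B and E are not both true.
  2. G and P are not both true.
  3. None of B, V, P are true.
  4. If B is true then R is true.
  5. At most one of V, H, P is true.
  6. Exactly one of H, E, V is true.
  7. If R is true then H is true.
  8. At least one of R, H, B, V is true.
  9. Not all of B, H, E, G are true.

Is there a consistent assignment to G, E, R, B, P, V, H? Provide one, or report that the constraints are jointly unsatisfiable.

G = False, E = False, R = True, B = False, P = False, V = False, H = True

  (1) B=F, E=F — not both ✓
  (2) G=F, P=F — not both ✓
  (3) {B, V, P}: 0 true — none ✓
  (4) B=F ⇒ R: vacuous ✓
  (5) {V, H, P}: 1 true — at most one ✓
  (6) {H, E, V}: 1 true — exactly one ✓
  (7) R=T ⇒ H: T ✓
  (8) {R, H, B, V}: 2 true — at least one ✓
  (9) {B, H, E, G}: 1/4 true — not all ✓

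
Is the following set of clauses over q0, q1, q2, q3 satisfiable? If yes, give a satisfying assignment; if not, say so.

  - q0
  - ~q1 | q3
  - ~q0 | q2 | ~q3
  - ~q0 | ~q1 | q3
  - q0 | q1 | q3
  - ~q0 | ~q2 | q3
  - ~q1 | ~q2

Unit clause (q0) forces q0 = True.
Try q1 = True:
  (~q1 | q3) forces q3 = True.
  (~q0 | q2 | ~q3) forces q2 = True.
  clause (~q1 | ~q2) is falsified — backtrack.
So q1 = False.
Set q2 = True.
  then (~q0 | ~q2 | q3) forces q3 = True.
Check each clause:
  (q0): q0 holds.
  (~q1 | q3): ~q1 holds.
  (~q0 | q2 | ~q3): q2 holds.
  (~q0 | ~q1 | q3): ~q1 holds.
  (q0 | q1 | q3): q0 holds.
  (~q0 | ~q2 | q3): q3 holds.
  (~q1 | ~q2): ~q1 holds.
All clauses satisfied.

q0 = True; q1 = False; q2 = True; q3 = True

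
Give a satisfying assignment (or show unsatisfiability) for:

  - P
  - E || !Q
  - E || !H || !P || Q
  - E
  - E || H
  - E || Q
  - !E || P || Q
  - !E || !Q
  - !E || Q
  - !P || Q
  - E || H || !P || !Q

Case P = True:
  (E) forces E = True.
  (!E || !Q) forces Q = False.
  Clause (!E || Q) is falsified — contradiction.
Case P = False:
  Clause (P) is falsified — contradiction.
Both cases fail, so the formula is unsatisfiable.

Unsatisfiable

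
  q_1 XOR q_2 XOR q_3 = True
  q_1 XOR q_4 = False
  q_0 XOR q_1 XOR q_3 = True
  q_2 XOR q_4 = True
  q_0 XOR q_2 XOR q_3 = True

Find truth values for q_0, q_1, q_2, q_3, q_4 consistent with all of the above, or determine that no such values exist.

UNSATISFIABLE

Adding constraints 2, 3, 4, 5 mod 2: every variable appears an even number of times on the left, so the left side is 0.
But the right sides sum to 1 (mod 2). 0 ≠ 1 — the system is inconsistent.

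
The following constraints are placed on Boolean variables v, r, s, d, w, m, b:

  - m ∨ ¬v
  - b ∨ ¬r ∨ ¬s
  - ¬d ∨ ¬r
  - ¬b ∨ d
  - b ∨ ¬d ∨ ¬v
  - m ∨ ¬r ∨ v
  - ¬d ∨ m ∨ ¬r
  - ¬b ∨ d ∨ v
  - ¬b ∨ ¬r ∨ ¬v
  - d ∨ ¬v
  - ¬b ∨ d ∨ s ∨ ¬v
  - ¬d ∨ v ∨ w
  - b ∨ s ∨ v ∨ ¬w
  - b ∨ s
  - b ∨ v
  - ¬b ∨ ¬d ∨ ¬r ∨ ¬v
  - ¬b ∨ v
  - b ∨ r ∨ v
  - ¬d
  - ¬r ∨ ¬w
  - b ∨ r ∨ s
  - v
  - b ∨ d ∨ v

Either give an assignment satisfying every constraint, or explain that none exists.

Case v = True:
  (m ∨ ¬v) forces m = True.
  (d ∨ ¬v) forces d = True.
  Clause (¬d) is falsified — contradiction.
Case v = False:
  Clause (v) is falsified — contradiction.
Both cases fail, so the formula is unsatisfiable.

No satisfying assignment exists.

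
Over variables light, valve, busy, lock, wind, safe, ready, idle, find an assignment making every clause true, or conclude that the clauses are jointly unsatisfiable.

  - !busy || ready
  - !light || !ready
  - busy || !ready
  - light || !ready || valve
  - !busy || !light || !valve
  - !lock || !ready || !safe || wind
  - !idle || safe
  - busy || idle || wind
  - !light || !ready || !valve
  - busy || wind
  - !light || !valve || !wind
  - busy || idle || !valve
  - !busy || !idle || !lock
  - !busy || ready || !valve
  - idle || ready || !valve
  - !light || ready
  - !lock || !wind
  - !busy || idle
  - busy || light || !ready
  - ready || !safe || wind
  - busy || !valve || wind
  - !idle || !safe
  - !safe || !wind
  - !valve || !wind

light = False, valve = False, busy = False, lock = False, wind = True, safe = False, ready = False, idle = False

Try light = True:
  (!light || !ready) forces ready = False.
  clause (!light || ready) is falsified — backtrack.
So light = False.
Set valve = False.
  then (light || !ready || valve) forces ready = False.
  then (!busy || ready) forces busy = False.
  then (busy || wind) forces wind = True.
  then (!lock || !wind) forces lock = False.
  then (!safe || !wind) forces safe = False.
  then (!idle || safe) forces idle = False.
All clauses satisfied.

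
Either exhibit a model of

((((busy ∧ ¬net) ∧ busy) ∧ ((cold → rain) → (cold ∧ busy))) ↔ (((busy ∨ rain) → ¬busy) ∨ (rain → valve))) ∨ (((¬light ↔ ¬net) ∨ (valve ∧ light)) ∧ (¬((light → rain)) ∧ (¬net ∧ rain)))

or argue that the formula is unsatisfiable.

cold=T; rain=F; light=F; valve=F; net=F; busy=T

  ((((busy ∧ ¬net) ∧ busy) ∧ ((cold → rain) → (cold ∧ busy))) ↔ (((busy ∨ rain) → ¬busy) ∨ (rain → valve))) ∨ (((¬light ↔ ¬net) ∨ (valve ∧ light)) ∧ (¬((light → rain)) ∧ (¬net ∧ rain))) = True
    (((busy ∧ ¬net) ∧ busy) ∧ ((cold → rain) → (cold ∧ busy))) ↔ (((busy ∨ rain) → ¬busy) ∨ (rain → valve)) = True
      ((busy ∧ ¬net) ∧ busy) ∧ ((cold → rain) → (cold ∧ busy)) = True
        (busy ∧ ¬net) ∧ busy = True
          busy ∧ ¬net = True
            ¬net = True
        (cold → rain) → (cold ∧ busy) = True
          cold → rain = False
          cold ∧ busy = True
      ((busy ∨ rain) → ¬busy) ∨ (rain → valve) = True
        (busy ∨ rain) → ¬busy = False
          busy ∨ rain = True
          ¬busy = False
        rain → valve = True
    ((¬light ↔ ¬net) ∨ (valve ∧ light)) ∧ (¬((light → rain)) ∧ (¬net ∧ rain)) = False
      (¬light ↔ ¬net) ∨ (valve ∧ light) = True
        ¬light ↔ ¬net = True
          ¬light = True
          ¬net = True
        valve ∧ light = False
      ¬((light → rain)) ∧ (¬net ∧ rain) = False
        ¬((light → rain)) = False
          light → rain = True
        ¬net ∧ rain = False
          ¬net = True
The formula evaluates to True.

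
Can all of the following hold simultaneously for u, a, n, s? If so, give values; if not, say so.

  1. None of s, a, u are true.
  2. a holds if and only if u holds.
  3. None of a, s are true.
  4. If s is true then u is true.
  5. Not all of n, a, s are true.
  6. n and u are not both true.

u = False; a = False; n = False; s = False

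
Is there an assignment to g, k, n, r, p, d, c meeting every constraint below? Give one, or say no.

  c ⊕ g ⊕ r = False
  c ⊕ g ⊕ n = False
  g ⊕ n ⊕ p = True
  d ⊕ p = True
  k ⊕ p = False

g = False; k = True; n = False; r = False; p = True; d = False; c = False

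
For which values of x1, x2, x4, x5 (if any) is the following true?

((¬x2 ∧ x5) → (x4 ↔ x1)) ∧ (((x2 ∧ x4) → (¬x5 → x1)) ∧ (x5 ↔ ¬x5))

UNSATISFIABLE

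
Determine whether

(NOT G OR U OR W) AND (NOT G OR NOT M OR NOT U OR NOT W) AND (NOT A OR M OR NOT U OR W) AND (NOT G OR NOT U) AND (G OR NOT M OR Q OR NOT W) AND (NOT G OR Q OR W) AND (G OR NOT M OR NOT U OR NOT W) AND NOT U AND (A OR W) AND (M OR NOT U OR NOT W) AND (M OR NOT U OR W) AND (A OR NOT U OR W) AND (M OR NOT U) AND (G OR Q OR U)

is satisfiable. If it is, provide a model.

G = True, M = True, U = False, Q = False, A = False, W = True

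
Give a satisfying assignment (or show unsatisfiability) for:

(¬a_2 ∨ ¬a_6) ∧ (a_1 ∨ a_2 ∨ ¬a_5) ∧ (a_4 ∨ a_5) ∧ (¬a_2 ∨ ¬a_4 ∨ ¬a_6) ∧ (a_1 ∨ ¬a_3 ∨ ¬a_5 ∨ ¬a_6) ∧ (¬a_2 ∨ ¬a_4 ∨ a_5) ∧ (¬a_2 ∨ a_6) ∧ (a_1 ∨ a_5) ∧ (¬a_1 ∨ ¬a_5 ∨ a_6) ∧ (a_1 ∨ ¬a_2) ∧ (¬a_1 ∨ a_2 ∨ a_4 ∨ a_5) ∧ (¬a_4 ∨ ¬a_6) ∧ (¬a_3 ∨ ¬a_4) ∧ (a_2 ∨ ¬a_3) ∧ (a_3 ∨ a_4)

a_1: True, a_2: False, a_3: False, a_4: True, a_5: False, a_6: False

Set a_1 = True.
Try a_2 = True:
  (¬a_2 ∨ ¬a_6) forces a_6 = False.
  clause (¬a_2 ∨ a_6) is falsified — backtrack.
So a_2 = False.
  then (a_2 ∨ ¬a_3) forces a_3 = False.
  then (a_3 ∨ a_4) forces a_4 = True.
  then (¬a_4 ∨ ¬a_6) forces a_6 = False.
  then (¬a_1 ∨ ¬a_5 ∨ a_6) forces a_5 = False.
All clauses satisfied.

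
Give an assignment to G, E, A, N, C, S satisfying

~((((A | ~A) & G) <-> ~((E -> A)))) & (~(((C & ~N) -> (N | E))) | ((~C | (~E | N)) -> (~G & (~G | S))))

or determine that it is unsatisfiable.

G = False, E = True, A = False, N = True, C = False, S = False

  ~((((A | ~A) & G) <-> ~((E -> A)))) = True
    ((A | ~A) & G) <-> ~((E -> A)) = False
      (A | ~A) & G = False
        A | ~A = True
          ~A = True
      ~((E -> A)) = True
        E -> A = False
  ~(((C & ~N) -> (N | E))) | ((~C | (~E | N)) -> (~G & (~G | S))) = True
    ~(((C & ~N) -> (N | E))) = False
      (C & ~N) -> (N | E) = True
        C & ~N = False
          ~N = False
        N | E = True
    (~C | (~E | N)) -> (~G & (~G | S)) = True
      ~C | (~E | N) = True
        ~C = True
        ~E | N = True
          ~E = False
      ~G & (~G | S) = True
        ~G = True
        ~G | S = True
          ~G = True
Both conjuncts True, so the formula holds.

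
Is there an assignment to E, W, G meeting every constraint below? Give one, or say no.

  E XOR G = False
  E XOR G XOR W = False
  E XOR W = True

E = True, W = False, G = True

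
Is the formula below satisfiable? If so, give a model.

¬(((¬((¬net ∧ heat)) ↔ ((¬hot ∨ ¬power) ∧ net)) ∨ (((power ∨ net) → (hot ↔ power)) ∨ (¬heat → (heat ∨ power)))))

Unsatisfiable — no assignment works.

Case heat = True: the formula becomes ¬(((¬(¬net) ↔ ((¬hot ∨ ¬power) ∧ net)) ∨ True)) = False.
Case heat = False: the formula simplifies to ¬((((¬hot ∨ ¬power) ∧ net) ∨ (((power ∨ net) → (hot ↔ power)) ∨ power))).
  power = True: this becomes ¬(((¬hot ∧ net) ∨ True)) = False.
  power = False: simplifies to ¬((net ∨ (net → ¬hot))).
    net = True: this becomes ¬((True ∨ ¬hot)) = False.
    net = False: this becomes ¬((False ∨ True)) = False.
Both cases fail — unsatisfiable.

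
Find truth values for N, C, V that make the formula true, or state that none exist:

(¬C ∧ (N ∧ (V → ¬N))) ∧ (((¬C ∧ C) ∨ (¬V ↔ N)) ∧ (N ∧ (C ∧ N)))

Unsatisfiable

Case C = True: the conjunct ¬C is False.
Case C = False: the conjunct C is False.
Both cases fail — unsatisfiable.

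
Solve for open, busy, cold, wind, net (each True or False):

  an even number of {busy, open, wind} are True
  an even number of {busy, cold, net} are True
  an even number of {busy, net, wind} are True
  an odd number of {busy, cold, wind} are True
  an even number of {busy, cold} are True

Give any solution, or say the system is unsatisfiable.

open = False, busy = True, cold = True, wind = True, net = False

{busy, open, wind}: 2 true → even ✓
{busy, cold, net}: 2 true → even ✓
{busy, net, wind}: 2 true → even ✓
{busy, cold, wind}: 3 true → odd ✓
{busy, cold}: 2 true → even ✓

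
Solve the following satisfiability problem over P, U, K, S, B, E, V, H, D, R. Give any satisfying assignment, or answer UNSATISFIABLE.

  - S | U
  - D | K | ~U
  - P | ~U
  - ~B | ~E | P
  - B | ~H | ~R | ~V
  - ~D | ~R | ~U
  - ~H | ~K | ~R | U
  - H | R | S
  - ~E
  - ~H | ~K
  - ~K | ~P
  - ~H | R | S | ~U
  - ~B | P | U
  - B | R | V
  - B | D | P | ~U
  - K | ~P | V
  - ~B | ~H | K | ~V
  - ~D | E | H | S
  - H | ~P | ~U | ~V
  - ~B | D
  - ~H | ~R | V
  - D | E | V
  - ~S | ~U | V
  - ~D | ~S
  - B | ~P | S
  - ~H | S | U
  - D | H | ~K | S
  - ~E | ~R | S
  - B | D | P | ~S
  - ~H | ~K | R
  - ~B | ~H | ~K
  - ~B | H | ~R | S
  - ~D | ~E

P = True; U = False; K = False; S = True; B = False; E = False; V = True; H = False; D = False; R = True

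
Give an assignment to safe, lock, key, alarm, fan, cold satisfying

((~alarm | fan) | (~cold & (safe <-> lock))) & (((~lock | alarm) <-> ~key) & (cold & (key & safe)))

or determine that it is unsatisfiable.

safe = True, lock = True, key = True, alarm = False, fan = True, cold = True

  (~alarm | fan) | (~cold & (safe <-> lock)) = True
    ~alarm | fan = True
      ~alarm = True
    ~cold & (safe <-> lock) = False
      ~cold = False
      safe <-> lock = True
  ((~lock | alarm) <-> ~key) & (cold & (key & safe)) = True
    (~lock | alarm) <-> ~key = True
      ~lock | alarm = False
        ~lock = False
      ~key = False
    cold & (key & safe) = True
      key & safe = True
Both conjuncts True, so the formula holds.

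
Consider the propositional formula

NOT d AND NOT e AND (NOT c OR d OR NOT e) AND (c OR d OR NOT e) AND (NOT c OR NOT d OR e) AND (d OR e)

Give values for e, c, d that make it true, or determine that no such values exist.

Unsatisfiable — no assignment works.

Case e = True:
  Clause (NOT e) is falsified — contradiction.
Case e = False:
  (NOT d) forces d = False.
  Clause (d OR e) is falsified — contradiction.
Both cases fail, so the formula is unsatisfiable.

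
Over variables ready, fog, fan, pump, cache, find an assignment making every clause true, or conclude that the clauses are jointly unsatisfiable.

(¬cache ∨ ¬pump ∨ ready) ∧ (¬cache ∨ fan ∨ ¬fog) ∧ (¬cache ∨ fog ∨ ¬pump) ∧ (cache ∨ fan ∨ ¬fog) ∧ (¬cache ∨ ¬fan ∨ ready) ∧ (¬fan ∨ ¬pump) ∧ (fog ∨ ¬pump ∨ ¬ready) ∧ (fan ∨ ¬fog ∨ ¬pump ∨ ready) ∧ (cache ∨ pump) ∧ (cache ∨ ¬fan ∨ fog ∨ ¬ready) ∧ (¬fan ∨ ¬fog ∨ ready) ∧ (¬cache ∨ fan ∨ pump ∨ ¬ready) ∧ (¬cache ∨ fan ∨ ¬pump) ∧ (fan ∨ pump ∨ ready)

Set ready = True.
Set fog = False.
  then (fog ∨ ¬pump ∨ ¬ready) forces pump = False.
  then (cache ∨ pump) forces cache = True.
  then (¬cache ∨ fan ∨ pump ∨ ¬ready) forces fan = True.
All clauses satisfied.

ready: True, fog: False, fan: True, pump: False, cache: True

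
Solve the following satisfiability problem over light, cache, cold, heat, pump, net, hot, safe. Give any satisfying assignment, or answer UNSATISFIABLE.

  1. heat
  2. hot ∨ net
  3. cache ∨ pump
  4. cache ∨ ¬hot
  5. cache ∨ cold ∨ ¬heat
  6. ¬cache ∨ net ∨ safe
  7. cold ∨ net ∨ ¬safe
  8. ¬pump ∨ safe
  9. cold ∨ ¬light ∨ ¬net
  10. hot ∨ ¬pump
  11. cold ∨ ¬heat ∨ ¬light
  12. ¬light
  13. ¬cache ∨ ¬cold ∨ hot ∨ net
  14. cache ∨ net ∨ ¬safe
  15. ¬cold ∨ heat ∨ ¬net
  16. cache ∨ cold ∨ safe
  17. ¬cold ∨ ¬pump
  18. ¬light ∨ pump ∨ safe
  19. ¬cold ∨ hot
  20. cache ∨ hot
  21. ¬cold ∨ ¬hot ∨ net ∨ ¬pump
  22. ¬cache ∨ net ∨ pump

Unit clause (heat) forces heat = True.
Unit clause (¬light) forces light = False.
Try cache = False:
  (cache ∨ pump) forces pump = True.
  (cache ∨ ¬hot) forces hot = False.
  clause (hot ∨ ¬pump) is falsified — backtrack.
So cache = True.
Set cold = False.
Set pump = False.
  then (¬cache ∨ net ∨ pump) forces net = True.
Set hot = True.
Set safe = True.
All clauses satisfied.

light: False, cache: True, cold: False, heat: True, pump: False, net: True, hot: True, safe: True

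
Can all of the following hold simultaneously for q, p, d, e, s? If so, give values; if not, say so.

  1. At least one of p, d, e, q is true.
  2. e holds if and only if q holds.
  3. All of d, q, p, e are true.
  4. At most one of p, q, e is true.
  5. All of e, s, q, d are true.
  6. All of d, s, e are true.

Unsatisfiable — no assignment works.

Case q = True:
  (2) with q=T forces e = True.
  Constraint (4) is violated (q=T, e=T) — contradiction.
Case q = False:
  Constraint (3) is violated (q=F) — contradiction.
Both cases fail — unsatisfiable.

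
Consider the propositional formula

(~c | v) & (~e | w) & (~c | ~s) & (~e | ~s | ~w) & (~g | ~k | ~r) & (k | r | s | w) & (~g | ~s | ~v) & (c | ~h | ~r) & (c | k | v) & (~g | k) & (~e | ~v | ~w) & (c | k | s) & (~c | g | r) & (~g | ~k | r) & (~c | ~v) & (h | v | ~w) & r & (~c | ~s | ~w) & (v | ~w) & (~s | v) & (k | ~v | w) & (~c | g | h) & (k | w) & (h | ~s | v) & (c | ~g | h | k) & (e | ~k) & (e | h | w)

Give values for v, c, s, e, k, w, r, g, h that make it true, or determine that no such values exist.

v: True; c: False; s: True; e: False; k: False; w: True; r: True; g: False; h: False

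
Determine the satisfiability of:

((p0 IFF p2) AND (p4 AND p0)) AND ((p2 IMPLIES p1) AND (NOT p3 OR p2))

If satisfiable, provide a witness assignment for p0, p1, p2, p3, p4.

p0 = True, p1 = True, p2 = True, p3 = False, p4 = True

  (p0 IFF p2) AND (p4 AND p0) = True
    p0 IFF p2 = True
    p4 AND p0 = True
  (p2 IMPLIES p1) AND (NOT p3 OR p2) = True
    p2 IMPLIES p1 = True
    NOT p3 OR p2 = True
      NOT p3 = True
Both conjuncts True, so the formula holds.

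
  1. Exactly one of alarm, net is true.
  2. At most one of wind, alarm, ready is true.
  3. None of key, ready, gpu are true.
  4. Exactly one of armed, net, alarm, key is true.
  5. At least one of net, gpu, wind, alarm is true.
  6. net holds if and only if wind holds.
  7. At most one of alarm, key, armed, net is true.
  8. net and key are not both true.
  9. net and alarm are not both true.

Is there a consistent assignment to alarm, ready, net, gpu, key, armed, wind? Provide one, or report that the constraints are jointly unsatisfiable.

alarm = False; ready = False; net = True; gpu = False; key = False; armed = False; wind = True

  (1) {alarm, net}: 1 true — exactly one ✓
  (2) {wind, alarm, ready}: 1 true — at most one ✓
  (3) {key, ready, gpu}: 0 true — none ✓
  (4) {armed, net, alarm, key}: 1 true — exactly one ✓
  (5) {net, gpu, wind, alarm}: 2 true — at least one ✓
  (6) net=T, wind=T — same ✓
  (7) {alarm, key, armed, net}: 1 true — at most one ✓
  (8) net=T, key=F — not both ✓
  (9) net=T, alarm=F — not both ✓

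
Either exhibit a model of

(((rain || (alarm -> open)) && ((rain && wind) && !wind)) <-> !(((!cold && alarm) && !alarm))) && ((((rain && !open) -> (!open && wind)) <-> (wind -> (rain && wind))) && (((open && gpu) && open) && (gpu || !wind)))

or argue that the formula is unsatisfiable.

UNSATISFIABLE

The conjunct ((rain || (alarm -> open)) && ((rain && wind) && !wind)) <-> !(((!cold && alarm) && !alarm)) is unsatisfiable on its own:
  wind = True: simplifies to (!cold && alarm) && !alarm.
    alarm = True: the conjunct !alarm is False.
    alarm = False: the conjunct alarm is False.
  wind = False: simplifies to (!cold && alarm) && !alarm.
    alarm = True: the conjunct !alarm is False.
    alarm = False: the conjunct alarm is False.
So the whole conjunction is unsatisfiable.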